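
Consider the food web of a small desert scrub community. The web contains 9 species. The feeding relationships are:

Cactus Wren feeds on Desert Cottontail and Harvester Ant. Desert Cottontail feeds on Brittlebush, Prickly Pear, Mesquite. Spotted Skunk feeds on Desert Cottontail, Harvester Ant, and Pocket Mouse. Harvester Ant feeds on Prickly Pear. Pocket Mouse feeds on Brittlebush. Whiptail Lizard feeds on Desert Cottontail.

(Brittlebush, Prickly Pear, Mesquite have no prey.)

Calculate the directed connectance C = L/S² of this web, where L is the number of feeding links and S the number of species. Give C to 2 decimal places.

The web has S = 9 species and L = 11 feeding links.
C = L / S² = 11 / 81 = 0.1358 ≈ 0.14.

C = 0.14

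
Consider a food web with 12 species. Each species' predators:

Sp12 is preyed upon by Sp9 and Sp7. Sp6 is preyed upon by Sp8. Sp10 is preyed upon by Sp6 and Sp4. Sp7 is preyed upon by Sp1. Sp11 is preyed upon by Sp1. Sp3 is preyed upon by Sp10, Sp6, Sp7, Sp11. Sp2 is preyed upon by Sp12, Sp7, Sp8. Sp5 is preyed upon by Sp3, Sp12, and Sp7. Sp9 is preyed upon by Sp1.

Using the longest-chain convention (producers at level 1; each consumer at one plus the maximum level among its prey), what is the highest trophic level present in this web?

5

Producers (level 1): Sp2, Sp5.
Sp5 → Sp3 → Sp10 → Sp6 → Sp8 gives Sp8 level 5.
No species has a prey at level 5, so no species reaches level 6.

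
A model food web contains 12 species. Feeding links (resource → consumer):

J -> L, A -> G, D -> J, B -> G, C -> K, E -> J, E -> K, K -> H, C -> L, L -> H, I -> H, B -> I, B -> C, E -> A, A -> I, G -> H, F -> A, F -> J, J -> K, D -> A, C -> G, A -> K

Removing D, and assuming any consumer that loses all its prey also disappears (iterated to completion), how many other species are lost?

0

Remove D.
Every predator of it retains at least one other prey: A still has E, F; J still has E, F.
No consumer loses all prey, so no secondary extinctions occur.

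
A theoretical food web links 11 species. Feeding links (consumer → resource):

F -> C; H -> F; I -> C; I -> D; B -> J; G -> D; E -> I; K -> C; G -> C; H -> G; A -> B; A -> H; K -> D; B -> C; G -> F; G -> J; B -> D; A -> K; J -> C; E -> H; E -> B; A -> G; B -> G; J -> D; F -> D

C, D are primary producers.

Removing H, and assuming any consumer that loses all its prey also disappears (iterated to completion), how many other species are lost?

0

Remove H.
Every predator of it retains at least one other prey: E still has I, B; A still has K, G, B.
No consumer loses all prey, so no secondary extinctions occur.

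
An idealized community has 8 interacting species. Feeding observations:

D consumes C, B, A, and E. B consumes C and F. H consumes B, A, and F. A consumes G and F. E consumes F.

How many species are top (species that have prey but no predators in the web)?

2

Top species (has prey, but nothing eats it): D, H.
Count: 2.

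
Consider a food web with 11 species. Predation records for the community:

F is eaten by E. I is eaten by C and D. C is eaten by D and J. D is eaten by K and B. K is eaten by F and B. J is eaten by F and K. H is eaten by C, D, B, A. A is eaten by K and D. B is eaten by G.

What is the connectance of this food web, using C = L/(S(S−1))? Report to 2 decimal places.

C = 0.16

The web has S = 11 species and L = 18 feeding links.
C = L / (S(S−1)) = 18 / 110 = 0.1636 ≈ 0.16.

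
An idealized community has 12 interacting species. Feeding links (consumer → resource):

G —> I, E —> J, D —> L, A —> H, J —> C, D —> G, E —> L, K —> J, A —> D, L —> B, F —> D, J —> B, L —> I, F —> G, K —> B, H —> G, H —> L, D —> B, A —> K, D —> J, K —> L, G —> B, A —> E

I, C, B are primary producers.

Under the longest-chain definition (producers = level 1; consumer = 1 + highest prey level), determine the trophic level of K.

Trophic level 3

I is a producer → level 1.
L eats I (level 1); other prey at levels: B 1 → level 2.
K eats L (level 2); other prey at levels: B 1, J 2 → level 3.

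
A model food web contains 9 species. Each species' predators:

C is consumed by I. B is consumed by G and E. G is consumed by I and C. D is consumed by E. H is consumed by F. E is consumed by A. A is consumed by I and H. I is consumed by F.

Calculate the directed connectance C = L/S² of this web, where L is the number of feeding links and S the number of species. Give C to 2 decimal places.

C = 0.14

The web has S = 9 species and L = 11 feeding links.
C = L / S² = 11 / 81 = 0.1358 ≈ 0.14.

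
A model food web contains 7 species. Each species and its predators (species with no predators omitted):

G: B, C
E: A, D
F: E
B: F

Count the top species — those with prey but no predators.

Top species (has prey, but nothing eats it): C, A, D.
Count: 3.

3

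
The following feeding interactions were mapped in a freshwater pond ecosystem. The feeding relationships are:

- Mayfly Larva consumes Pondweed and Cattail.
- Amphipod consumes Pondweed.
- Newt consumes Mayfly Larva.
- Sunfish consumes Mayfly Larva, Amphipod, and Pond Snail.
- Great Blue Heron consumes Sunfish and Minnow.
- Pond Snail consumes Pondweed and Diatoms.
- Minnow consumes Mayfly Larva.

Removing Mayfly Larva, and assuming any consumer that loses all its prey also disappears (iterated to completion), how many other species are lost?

Remove Mayfly Larva.
Round 1: Newt (all prey gone), Minnow (all prey gone) → extinct.
No further losses. Total secondary extinctions: 2.

2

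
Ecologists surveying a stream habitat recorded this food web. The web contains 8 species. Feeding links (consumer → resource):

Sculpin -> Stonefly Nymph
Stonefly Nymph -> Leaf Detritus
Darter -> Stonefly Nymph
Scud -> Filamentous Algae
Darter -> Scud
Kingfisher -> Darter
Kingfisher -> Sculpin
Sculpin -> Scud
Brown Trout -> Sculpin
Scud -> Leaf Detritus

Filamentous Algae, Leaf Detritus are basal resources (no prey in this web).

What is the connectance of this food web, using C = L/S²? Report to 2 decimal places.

C = 0.16

The web has S = 8 species and L = 10 feeding links.
C = L / S² = 10 / 64 = 0.1562 ≈ 0.16.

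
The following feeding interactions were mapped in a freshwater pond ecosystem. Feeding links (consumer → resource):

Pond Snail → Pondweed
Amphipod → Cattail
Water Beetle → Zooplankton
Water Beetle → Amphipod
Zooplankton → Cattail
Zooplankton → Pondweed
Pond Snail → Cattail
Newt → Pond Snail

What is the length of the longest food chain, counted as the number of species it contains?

One longest chain: Cattail → Amphipod → Water Beetle.
It has 3 species and 2 links.

3 species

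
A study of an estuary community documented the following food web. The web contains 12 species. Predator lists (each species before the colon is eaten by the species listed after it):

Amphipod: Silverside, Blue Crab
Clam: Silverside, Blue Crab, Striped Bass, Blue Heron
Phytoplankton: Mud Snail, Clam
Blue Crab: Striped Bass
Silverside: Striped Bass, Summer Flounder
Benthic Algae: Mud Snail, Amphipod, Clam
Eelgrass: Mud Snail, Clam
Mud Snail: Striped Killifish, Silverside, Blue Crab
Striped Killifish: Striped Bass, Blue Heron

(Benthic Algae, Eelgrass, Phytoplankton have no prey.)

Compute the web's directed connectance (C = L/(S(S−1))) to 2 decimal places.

C = 0.16

The web has S = 12 species and L = 21 feeding links.
C = L / (S(S−1)) = 21 / 132 = 0.1591 ≈ 0.16.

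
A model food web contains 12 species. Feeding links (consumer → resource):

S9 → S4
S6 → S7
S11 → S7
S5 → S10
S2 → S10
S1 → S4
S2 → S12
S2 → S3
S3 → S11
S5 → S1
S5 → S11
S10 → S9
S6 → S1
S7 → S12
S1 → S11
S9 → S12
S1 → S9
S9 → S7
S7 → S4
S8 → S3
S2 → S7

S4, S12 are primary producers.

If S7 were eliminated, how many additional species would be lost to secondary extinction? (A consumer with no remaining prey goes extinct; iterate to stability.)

Remove S7.
Round 1: S11 (all prey gone) → extinct.
Round 2: S3 (all prey gone) → extinct.
Round 3: S8 (all prey gone) → extinct.
No further losses. Total secondary extinctions: 3.

3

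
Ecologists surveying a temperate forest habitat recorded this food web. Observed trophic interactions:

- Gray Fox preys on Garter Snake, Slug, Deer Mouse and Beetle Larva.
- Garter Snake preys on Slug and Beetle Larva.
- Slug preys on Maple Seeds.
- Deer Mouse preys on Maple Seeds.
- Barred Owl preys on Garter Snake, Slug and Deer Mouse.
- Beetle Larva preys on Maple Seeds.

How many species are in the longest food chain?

One longest chain: Maple Seeds → Beetle Larva → Garter Snake → Gray Fox.
It has 4 species and 3 links.

4 species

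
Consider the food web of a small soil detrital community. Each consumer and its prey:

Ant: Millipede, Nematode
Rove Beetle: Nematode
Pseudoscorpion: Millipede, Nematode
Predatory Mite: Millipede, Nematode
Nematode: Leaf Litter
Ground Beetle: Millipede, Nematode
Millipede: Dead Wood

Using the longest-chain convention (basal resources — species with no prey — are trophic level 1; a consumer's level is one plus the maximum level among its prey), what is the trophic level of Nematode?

Leaf Litter has no prey (basal) → level 1.
Nematode eats Leaf Litter → level 2.

Trophic level 2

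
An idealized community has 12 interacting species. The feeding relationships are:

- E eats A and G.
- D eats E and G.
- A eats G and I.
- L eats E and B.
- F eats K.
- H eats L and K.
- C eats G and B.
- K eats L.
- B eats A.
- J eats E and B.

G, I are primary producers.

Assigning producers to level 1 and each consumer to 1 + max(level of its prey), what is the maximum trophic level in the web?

6

Producers (level 1): G, I.
G → A → E → L → K → H gives H level 6.
No species has a prey at level 6, so no species reaches level 7.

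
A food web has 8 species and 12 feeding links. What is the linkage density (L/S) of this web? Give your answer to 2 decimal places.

L/S = 1.50

There are L = 12 links among S = 8 species.
L/S = 12/8 = 1.5000 ≈ 1.50.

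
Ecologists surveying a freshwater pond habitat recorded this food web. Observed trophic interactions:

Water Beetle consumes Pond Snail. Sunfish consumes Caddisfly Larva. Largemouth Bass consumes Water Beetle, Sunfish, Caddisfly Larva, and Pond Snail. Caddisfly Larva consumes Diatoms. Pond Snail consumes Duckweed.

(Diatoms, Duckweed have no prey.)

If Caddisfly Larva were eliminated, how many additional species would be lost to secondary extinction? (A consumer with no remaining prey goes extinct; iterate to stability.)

Remove Caddisfly Larva.
Round 1: Sunfish (all prey gone) → extinct.
No further losses. Total secondary extinctions: 1.

1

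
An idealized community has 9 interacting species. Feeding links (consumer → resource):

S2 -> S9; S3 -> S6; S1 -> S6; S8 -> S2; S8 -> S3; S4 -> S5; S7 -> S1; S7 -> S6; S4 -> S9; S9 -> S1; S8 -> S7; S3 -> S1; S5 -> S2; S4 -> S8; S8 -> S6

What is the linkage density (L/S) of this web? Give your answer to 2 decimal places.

There are L = 15 links among S = 9 species.
L/S = 15/9 = 1.6667 ≈ 1.67.

L/S = 1.67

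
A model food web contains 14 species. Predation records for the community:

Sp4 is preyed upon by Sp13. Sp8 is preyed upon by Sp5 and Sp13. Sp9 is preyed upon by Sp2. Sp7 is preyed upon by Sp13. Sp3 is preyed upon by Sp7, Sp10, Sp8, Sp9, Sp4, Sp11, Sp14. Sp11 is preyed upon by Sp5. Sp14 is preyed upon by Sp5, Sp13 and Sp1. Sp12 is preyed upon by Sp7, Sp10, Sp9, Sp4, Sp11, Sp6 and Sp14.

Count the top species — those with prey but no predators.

Top species (has prey, but nothing eats it): Sp6, Sp10, Sp13, Sp5, Sp2, Sp1.
Count: 6.

6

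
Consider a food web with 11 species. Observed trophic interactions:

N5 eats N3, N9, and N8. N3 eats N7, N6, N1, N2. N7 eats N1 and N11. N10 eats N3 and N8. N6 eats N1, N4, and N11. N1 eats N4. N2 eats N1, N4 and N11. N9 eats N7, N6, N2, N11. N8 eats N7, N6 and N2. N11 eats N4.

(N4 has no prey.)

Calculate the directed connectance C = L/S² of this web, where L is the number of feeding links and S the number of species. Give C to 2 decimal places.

The web has S = 11 species and L = 26 feeding links.
C = L / S² = 26 / 121 = 0.2149 ≈ 0.21.

C = 0.21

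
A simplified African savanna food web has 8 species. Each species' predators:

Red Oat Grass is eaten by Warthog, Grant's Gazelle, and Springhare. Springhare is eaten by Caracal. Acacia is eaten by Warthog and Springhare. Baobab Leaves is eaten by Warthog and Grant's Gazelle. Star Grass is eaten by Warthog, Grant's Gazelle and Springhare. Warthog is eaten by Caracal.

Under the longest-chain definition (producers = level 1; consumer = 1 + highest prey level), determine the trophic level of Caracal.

Acacia is a producer → level 1.
Warthog eats Acacia (level 1); other prey at levels: Star Grass 1, Baobab Leaves 1, Red Oat Grass 1 → level 2.
Caracal eats Warthog (level 2); other prey at levels: Springhare 2 → level 3.

Trophic level 3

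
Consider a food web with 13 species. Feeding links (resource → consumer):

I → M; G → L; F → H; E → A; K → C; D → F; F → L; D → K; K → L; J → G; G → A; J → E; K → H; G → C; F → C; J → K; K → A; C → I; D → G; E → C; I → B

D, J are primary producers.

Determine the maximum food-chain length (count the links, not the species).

4 links

One longest chain: D → F → C → I → M.
It has 5 species and 4 links.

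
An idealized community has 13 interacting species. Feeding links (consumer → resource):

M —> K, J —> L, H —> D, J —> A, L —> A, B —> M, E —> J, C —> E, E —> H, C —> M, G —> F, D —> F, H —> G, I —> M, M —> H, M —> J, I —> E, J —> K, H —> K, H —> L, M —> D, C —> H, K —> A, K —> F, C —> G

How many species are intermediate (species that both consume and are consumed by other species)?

Intermediate species (has both prey and predators): G, K, D, L, J, H, M, E.
Count: 8.

8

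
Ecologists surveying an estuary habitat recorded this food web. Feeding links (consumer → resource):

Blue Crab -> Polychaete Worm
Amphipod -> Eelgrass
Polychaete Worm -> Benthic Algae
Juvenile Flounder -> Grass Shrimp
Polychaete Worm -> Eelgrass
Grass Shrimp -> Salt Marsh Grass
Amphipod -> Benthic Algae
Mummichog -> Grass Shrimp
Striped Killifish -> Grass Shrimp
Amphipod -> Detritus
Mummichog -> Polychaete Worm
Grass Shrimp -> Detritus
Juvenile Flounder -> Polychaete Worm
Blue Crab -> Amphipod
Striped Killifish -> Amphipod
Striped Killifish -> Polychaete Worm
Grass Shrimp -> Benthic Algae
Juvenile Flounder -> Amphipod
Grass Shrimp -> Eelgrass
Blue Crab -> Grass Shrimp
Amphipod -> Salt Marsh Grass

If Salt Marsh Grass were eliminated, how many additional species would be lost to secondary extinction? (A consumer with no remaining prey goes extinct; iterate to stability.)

0

Remove Salt Marsh Grass.
Every predator of it retains at least one other prey: Amphipod still has Detritus, Benthic Algae, Eelgrass; Grass Shrimp still has Detritus, Benthic Algae, Eelgrass.
No consumer loses all prey, so no secondary extinctions occur.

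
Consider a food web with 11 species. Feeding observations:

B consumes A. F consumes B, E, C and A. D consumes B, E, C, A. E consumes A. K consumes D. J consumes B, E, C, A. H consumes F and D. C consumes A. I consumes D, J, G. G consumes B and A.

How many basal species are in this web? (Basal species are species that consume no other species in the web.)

1

Basal species (no prey listed): A.
Count: 1.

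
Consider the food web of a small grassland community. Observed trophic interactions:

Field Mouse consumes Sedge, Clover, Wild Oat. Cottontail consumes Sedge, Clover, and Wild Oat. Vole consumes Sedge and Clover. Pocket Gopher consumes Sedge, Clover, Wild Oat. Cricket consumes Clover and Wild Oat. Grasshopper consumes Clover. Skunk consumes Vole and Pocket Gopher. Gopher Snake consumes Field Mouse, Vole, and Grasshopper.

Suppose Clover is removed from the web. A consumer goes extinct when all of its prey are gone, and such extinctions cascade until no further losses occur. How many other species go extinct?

Remove Clover.
Round 1: Grasshopper (all prey gone) → extinct.
No further losses. Total secondary extinctions: 1.

1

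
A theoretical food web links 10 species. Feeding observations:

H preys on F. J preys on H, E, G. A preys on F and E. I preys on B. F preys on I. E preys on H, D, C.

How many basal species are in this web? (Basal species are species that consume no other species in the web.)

Basal species (no prey listed): D, B, C, G.
Count: 4.

4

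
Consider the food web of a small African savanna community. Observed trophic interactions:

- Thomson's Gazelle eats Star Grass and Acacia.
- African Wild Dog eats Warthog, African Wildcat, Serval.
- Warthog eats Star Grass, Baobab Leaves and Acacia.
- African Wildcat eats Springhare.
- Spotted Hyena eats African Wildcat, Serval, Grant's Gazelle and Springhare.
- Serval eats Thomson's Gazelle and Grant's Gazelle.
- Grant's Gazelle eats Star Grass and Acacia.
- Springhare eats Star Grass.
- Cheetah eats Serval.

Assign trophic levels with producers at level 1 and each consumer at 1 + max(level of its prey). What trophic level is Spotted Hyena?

Star Grass is a producer → level 1.
Springhare eats Star Grass → level 2.
African Wildcat eats Springhare → level 3.
Spotted Hyena eats African Wildcat (level 3); other prey at levels: Grant's Gazelle 2, Springhare 2, Serval 3 → level 4.

Trophic level 4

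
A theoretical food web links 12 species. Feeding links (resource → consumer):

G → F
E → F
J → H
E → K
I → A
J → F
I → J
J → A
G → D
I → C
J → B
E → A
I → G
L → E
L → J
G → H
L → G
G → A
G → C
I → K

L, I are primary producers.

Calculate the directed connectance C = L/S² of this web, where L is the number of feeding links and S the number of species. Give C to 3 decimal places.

The web has S = 12 species and L = 20 feeding links.
C = L / S² = 20 / 144 = 0.1389 ≈ 0.139.

C = 0.139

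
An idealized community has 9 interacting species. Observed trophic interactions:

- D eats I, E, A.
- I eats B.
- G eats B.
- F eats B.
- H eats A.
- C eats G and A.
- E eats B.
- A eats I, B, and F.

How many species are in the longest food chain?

4 species

One longest chain: B → F → A → H.
It has 4 species and 3 links.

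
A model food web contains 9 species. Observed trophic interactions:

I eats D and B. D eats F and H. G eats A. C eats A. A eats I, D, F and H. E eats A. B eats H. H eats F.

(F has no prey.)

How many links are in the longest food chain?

One longest chain: F → H → D → I → A → C.
It has 6 species and 5 links.

5 links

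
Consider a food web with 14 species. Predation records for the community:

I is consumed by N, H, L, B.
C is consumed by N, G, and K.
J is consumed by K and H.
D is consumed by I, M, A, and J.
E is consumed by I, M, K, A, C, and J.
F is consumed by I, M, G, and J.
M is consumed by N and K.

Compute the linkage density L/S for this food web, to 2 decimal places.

L/S = 1.79

There are L = 25 links among S = 14 species.
L/S = 25/14 = 1.7857 ≈ 1.79.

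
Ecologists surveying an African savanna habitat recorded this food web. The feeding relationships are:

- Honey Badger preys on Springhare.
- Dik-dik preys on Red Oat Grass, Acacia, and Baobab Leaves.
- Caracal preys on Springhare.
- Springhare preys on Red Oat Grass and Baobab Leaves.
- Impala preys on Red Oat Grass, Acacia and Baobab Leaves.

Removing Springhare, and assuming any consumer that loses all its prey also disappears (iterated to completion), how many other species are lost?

2

Remove Springhare.
Round 1: Caracal (all prey gone), Honey Badger (all prey gone) → extinct.
No further losses. Total secondary extinctions: 2.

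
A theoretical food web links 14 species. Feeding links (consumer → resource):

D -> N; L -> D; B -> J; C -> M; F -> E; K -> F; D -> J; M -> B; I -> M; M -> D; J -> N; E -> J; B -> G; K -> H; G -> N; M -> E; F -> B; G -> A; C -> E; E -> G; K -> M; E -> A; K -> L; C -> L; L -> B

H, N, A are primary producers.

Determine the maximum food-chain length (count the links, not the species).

4 links

One longest chain: N → G → B → F → K.
It has 5 species and 4 links.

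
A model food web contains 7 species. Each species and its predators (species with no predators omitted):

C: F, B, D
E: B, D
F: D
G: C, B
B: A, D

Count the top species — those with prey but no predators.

Top species (has prey, but nothing eats it): A, D.
Count: 2.

2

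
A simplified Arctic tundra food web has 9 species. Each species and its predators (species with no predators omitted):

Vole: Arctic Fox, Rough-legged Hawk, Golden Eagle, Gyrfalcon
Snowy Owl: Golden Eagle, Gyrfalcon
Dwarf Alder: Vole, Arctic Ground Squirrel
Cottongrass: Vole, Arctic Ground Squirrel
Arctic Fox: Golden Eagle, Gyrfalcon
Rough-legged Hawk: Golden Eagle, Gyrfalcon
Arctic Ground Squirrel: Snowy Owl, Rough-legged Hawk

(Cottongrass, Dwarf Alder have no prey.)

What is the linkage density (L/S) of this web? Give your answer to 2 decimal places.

L/S = 1.78

There are L = 16 links among S = 9 species.
L/S = 16/9 = 1.7778 ≈ 1.78.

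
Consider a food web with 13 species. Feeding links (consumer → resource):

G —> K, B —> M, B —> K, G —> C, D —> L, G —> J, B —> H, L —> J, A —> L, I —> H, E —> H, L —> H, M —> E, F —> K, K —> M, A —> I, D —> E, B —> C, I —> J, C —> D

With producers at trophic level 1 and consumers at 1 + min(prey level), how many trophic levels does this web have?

5

Producers (level 1): J, H.
Following each consumer down to its lowest-level prey: H → E → M → K → F (levels 1 through 5).
All prey of F (K 4) are at level 4 or above, so F is at level 1 + 4 = 5.
Every consumer has at least one prey at level 4 or below, so none exceeds level 5.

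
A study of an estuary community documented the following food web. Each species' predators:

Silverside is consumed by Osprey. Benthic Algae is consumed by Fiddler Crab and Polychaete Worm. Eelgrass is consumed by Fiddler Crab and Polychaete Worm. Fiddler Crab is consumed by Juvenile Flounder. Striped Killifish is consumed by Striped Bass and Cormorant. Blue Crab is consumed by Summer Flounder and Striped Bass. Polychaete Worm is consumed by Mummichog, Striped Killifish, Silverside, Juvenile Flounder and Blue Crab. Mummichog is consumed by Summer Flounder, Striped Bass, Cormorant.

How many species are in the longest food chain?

One longest chain: Eelgrass → Polychaete Worm → Mummichog → Cormorant.
It has 4 species and 3 links.

4 species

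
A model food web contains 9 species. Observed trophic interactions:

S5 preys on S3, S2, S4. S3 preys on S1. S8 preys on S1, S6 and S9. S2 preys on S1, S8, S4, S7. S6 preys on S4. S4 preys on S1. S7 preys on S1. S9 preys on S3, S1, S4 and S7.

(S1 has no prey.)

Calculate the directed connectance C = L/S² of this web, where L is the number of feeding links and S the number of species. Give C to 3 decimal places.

The web has S = 9 species and L = 18 feeding links.
C = L / S² = 18 / 81 = 0.2222 ≈ 0.222.

C = 0.222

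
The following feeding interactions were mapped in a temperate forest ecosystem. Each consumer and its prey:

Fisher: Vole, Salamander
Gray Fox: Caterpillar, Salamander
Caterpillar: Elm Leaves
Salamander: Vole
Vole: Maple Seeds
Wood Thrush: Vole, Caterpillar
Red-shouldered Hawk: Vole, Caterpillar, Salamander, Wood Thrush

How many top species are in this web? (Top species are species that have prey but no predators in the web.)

3

Top species (has prey, but nothing eats it): Red-shouldered Hawk, Gray Fox, Fisher.
Count: 3.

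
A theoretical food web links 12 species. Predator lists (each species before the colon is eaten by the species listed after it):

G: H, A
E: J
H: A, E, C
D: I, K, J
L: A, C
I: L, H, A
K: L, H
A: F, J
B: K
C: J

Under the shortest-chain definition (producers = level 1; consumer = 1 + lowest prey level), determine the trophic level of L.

D is a producer → level 1.
I eats D → level 2.
L eats I → level 3.
No prey of L is below level 2, so 3 is the minimum.

Trophic level 3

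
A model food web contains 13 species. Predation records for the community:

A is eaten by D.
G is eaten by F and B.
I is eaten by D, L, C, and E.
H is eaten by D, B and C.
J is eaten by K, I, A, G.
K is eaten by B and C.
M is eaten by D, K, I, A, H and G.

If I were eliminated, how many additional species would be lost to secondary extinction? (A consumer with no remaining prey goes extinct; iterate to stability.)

2

Remove I.
Round 1: E (all prey gone), L (all prey gone) → extinct.
No further losses. Total secondary extinctions: 2.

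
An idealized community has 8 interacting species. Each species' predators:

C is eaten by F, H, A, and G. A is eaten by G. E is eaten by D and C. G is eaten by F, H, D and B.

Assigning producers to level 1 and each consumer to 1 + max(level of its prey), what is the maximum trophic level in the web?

Producers (level 1): E.
E → C → A → G → D gives D level 5.
No species has a prey at level 5, so no species reaches level 6.

5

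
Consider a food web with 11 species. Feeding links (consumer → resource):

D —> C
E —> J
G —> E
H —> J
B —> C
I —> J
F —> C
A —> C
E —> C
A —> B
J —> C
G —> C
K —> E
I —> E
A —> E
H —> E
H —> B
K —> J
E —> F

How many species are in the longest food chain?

One longest chain: C → F → E → A.
It has 4 species and 3 links.

4 species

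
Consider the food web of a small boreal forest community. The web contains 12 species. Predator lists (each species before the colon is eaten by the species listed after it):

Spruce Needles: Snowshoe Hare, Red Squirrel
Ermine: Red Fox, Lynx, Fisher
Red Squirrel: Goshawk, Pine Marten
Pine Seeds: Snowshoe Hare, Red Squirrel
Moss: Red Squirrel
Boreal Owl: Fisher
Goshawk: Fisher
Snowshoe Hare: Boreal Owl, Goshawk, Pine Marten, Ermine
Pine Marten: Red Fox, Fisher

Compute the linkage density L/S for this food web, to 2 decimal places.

There are L = 18 links among S = 12 species.
L/S = 18/12 = 1.5000 ≈ 1.50.

L/S = 1.50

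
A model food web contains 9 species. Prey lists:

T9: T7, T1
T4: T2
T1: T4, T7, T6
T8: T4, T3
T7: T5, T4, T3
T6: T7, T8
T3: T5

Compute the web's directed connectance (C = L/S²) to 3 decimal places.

C = 0.173

The web has S = 9 species and L = 14 feeding links.
C = L / S² = 14 / 81 = 0.1728 ≈ 0.173.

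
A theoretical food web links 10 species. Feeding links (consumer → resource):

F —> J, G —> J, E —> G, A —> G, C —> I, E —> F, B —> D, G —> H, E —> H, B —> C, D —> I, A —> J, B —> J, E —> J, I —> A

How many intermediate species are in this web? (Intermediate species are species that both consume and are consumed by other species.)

6

Intermediate species (has both prey and predators): F, G, A, I, C, D.
Count: 6.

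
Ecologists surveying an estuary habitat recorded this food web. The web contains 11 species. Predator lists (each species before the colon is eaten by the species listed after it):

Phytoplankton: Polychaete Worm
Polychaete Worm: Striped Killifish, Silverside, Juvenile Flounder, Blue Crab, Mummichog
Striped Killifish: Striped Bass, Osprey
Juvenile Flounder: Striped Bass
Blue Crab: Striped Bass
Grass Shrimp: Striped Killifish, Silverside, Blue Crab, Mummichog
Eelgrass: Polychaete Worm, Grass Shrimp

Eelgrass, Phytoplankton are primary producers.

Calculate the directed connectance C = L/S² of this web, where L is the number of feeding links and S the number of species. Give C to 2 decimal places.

C = 0.13

The web has S = 11 species and L = 16 feeding links.
C = L / S² = 16 / 121 = 0.1322 ≈ 0.13.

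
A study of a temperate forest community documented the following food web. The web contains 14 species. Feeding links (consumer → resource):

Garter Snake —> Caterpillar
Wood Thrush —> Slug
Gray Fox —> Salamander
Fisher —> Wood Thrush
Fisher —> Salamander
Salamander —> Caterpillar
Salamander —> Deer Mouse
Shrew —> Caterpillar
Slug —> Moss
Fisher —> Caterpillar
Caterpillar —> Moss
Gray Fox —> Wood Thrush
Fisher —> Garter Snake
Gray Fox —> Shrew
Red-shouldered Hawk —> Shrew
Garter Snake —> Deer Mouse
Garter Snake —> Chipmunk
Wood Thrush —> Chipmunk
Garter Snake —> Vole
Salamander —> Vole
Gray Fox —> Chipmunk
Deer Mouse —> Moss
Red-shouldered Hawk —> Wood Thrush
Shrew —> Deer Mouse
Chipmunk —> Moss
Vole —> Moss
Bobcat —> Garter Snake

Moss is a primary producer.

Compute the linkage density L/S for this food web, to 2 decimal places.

L/S = 1.93

There are L = 27 links among S = 14 species.
L/S = 27/14 = 1.9286 ≈ 1.93.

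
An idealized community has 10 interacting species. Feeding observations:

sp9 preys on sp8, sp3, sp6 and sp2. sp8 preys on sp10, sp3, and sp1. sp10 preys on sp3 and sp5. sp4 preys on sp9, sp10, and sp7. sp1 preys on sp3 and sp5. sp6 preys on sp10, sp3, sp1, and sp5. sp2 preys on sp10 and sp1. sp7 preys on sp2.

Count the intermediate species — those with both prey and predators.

Intermediate species (has both prey and predators): sp10, sp1, sp2, sp8, sp6, sp7, sp9.
Count: 7.

7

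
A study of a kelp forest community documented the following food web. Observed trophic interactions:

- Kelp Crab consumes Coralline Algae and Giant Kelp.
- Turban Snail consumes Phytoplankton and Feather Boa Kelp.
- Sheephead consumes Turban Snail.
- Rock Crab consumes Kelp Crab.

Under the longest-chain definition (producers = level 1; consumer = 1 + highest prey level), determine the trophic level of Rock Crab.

Coralline Algae is a producer → level 1.
Kelp Crab eats Coralline Algae (level 1); other prey at levels: Giant Kelp 1 → level 2.
Rock Crab eats Kelp Crab → level 3.

Trophic level 3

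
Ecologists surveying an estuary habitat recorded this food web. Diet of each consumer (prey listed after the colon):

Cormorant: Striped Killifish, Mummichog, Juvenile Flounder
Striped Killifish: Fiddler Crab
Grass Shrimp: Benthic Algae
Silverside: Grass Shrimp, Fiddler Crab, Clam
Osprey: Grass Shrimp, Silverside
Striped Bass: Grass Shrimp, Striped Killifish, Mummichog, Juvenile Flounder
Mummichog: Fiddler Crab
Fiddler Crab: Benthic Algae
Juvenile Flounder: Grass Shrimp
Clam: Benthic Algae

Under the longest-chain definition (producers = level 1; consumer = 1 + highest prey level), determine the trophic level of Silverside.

Trophic level 3

Benthic Algae is a producer → level 1.
Grass Shrimp eats Benthic Algae → level 2.
Silverside eats Grass Shrimp (level 2); other prey at levels: Fiddler Crab 2, Clam 2 → level 3.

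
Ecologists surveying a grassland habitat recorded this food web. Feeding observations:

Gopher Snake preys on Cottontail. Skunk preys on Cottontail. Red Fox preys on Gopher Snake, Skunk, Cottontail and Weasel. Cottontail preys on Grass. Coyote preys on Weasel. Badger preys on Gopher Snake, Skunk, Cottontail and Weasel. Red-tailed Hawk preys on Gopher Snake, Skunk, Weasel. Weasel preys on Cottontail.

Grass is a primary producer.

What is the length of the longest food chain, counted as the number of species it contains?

One longest chain: Grass → Cottontail → Skunk → Red-tailed Hawk.
It has 4 species and 3 links.

4 species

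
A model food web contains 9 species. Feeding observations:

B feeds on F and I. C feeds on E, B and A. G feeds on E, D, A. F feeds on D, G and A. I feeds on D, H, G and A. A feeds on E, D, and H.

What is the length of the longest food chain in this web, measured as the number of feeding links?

5 links

One longest chain: H → A → G → F → B → C.
It has 6 species and 5 links.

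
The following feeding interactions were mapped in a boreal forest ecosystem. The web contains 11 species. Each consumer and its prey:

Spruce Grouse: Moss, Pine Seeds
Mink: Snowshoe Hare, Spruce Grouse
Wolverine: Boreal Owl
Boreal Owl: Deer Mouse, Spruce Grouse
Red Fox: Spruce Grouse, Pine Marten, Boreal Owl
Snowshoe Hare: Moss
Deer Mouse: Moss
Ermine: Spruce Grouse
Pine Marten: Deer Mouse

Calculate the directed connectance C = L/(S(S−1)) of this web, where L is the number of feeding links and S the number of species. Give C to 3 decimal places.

C = 0.127

The web has S = 11 species and L = 14 feeding links.
C = L / (S(S−1)) = 14 / 110 = 0.1273 ≈ 0.127.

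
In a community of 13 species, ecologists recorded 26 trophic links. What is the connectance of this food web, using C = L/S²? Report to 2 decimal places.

The web has S = 13 species and L = 26 feeding links.
C = L / S² = 26 / 169 = 0.1538 ≈ 0.15.

C = 0.15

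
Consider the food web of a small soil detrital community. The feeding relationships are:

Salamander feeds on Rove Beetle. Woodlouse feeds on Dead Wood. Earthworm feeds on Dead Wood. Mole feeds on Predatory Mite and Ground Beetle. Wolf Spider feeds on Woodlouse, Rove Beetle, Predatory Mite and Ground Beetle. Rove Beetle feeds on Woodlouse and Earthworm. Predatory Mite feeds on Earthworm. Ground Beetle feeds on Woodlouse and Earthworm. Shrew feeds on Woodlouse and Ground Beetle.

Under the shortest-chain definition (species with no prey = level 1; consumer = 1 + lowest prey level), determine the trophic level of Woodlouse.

Trophic level 2

Dead Wood has no prey (basal) → level 1.
Woodlouse eats Dead Wood → level 2.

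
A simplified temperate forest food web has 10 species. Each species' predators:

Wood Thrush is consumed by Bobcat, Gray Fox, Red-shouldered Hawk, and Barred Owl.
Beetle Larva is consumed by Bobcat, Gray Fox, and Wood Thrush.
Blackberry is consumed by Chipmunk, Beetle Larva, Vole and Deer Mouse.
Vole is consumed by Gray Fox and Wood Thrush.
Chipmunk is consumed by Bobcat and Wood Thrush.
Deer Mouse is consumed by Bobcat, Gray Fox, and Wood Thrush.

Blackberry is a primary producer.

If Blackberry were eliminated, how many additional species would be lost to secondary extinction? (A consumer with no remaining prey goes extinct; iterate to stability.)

9

Remove Blackberry.
Round 1: Deer Mouse (all prey gone), Vole (all prey gone), Beetle Larva (all prey gone), Chipmunk (all prey gone) → extinct.
Round 2: Wood Thrush (all prey gone) → extinct.
Round 3: Bobcat (all prey gone), Gray Fox (all prey gone), Barred Owl (all prey gone), Red-shouldered Hawk (all prey gone) → extinct.
No further losses. Total secondary extinctions: 9.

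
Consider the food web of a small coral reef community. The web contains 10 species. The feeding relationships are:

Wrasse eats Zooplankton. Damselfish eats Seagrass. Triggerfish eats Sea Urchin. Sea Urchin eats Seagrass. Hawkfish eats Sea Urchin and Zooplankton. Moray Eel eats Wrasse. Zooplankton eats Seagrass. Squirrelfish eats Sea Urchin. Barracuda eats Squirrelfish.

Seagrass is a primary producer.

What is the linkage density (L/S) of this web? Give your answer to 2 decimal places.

L/S = 1.00

There are L = 10 links among S = 10 species.
L/S = 10/10 = 1.0000 ≈ 1.00.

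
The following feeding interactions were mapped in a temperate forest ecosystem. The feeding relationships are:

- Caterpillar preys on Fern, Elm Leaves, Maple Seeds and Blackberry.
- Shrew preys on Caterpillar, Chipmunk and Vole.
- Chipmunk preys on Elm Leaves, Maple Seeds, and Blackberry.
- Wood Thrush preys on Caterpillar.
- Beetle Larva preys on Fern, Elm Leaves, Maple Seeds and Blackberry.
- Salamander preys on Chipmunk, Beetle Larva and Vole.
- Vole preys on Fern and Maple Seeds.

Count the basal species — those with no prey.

Basal species (no prey listed): Maple Seeds, Elm Leaves, Blackberry, Fern.
Count: 4.

4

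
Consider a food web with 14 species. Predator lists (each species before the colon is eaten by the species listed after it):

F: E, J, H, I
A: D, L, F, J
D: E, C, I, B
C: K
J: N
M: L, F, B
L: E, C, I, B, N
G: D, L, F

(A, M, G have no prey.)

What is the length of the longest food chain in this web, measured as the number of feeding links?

3 links

One longest chain: A → F → J → N.
It has 4 species and 3 links.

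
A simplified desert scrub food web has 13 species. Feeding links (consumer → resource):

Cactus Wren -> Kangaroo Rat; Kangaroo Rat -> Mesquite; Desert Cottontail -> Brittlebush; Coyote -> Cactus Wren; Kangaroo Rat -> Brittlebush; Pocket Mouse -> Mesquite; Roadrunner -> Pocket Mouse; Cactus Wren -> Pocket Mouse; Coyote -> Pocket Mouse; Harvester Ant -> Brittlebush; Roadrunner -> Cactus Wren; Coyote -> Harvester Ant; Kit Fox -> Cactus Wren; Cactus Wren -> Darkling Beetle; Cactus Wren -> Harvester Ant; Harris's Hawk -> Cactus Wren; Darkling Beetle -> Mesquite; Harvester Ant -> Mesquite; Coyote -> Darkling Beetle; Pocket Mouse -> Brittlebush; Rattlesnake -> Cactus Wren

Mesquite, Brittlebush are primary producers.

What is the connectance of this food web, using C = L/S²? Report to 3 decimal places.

C = 0.124

The web has S = 13 species and L = 21 feeding links.
C = L / S² = 21 / 169 = 0.1243 ≈ 0.124.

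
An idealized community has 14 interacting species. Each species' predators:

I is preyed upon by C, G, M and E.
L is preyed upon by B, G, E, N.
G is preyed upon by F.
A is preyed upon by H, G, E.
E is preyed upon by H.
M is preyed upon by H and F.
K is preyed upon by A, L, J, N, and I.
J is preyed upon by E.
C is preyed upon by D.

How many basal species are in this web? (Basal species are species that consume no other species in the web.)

1

Basal species (no prey listed): K.
Count: 1.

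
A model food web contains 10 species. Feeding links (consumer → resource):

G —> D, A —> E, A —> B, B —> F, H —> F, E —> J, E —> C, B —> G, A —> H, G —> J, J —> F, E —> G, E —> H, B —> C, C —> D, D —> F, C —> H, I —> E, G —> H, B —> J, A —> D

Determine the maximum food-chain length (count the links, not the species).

One longest chain: F → H → C → E → I.
It has 5 species and 4 links.

4 links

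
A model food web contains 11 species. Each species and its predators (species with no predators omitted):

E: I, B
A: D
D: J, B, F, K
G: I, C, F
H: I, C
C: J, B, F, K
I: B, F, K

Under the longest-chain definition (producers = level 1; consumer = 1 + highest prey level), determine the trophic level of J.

Trophic level 3

G is a producer → level 1.
C eats G (level 1); other prey at levels: H 1 → level 2.
J eats C (level 2); other prey at levels: D 2 → level 3.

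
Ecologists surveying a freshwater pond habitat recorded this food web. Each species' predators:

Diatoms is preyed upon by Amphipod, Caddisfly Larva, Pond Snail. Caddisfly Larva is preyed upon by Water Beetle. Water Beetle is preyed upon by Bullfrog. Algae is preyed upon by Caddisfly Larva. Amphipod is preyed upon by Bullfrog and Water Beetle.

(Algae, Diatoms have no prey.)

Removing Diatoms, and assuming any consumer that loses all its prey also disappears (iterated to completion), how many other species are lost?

Remove Diatoms.
Round 1: Amphipod (all prey gone), Pond Snail (all prey gone) → extinct.
No further losses. Total secondary extinctions: 2.

2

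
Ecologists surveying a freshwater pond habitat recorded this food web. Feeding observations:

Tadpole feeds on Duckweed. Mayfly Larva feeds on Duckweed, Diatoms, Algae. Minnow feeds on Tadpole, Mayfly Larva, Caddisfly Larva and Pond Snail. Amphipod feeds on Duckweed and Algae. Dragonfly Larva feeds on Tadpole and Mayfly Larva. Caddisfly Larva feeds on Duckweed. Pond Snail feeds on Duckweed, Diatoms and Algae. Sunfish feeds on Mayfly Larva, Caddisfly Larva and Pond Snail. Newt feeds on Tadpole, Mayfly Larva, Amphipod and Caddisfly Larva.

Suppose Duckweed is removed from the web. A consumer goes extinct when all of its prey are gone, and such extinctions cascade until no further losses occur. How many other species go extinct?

Remove Duckweed.
Round 1: Caddisfly Larva (all prey gone), Tadpole (all prey gone) → extinct.
No further losses. Total secondary extinctions: 2.

2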